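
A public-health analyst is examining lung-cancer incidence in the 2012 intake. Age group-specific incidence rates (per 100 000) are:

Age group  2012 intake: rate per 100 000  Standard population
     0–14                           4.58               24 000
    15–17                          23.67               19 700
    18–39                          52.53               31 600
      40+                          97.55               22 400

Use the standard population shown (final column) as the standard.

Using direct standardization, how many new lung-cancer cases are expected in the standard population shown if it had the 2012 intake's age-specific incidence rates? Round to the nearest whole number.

44

Expected new lung-cancer cases = Σ (standard pop × age-specific rate ÷ 100 000)
= 24 000×4.58/100 000 + 19 700×23.67/100 000 + 31 600×52.53/100 000 + 22 400×97.55/100 000
= 1.10 + 4.66 + 16.60 + 21.85 = 44.21.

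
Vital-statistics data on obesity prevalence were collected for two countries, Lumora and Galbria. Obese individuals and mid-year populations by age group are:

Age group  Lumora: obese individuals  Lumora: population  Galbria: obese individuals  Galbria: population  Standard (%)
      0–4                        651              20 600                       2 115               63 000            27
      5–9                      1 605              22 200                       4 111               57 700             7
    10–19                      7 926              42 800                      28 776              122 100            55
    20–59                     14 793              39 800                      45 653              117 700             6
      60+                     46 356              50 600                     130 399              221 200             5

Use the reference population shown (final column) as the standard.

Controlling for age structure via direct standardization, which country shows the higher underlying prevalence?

Galbria

Age-specific rates per 1 000 for Lumora: 31.602, 72.297, 185.187, 371.683, 916.126.
For Galbria: 33.571, 71.248, 235.676, 387.876, 589.507.
Standard weights: 0.27, 0.07, 0.55, 0.06, 0.05.
Lumora: 0.2700×31.602 + 0.0700×72.297 + 0.5500×185.187 + 0.0600×371.683 + 0.0500×916.126 = 183.5535 per 1 000.
Galbria: 0.2700×33.571 + 0.0700×71.248 + 0.5500×235.676 + 0.0600×387.876 + 0.0500×589.507 = 196.4212 per 1 000.
The crude rates (405.29 vs 362.82) would put Lumora higher, but that reflects its age composition; once standardized to a common age structure, Galbria has the higher underlying rate.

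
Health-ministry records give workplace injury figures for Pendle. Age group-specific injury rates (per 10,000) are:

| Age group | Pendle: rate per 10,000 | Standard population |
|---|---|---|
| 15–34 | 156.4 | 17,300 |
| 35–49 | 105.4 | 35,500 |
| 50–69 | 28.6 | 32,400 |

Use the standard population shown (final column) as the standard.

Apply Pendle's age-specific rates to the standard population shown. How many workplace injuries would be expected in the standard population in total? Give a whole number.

737

Expected workplace injuries = Σ (standard pop × age-specific rate ÷ 10,000)
= 17,300×156.4/10,000 + 35,500×105.4/10,000 + 32,400×28.6/10,000
= 270.57 + 374.17 + 92.66 = 737.41.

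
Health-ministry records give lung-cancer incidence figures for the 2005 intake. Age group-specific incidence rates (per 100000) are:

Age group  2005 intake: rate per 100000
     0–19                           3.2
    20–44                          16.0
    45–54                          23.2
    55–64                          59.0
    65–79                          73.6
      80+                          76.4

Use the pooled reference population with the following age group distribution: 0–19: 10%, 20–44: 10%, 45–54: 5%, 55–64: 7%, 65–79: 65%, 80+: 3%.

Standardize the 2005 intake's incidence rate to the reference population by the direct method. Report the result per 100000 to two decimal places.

57.34

Standard weights: 0.10, 0.10, 0.05, 0.07, 0.65, 0.03.
Standardized rate: 0.1000×3.2 + 0.1000×16.0 + 0.0500×23.2 + 0.0700×59.0 + 0.6500×73.6 + 0.0300×76.4 = 57.3420 per 100000.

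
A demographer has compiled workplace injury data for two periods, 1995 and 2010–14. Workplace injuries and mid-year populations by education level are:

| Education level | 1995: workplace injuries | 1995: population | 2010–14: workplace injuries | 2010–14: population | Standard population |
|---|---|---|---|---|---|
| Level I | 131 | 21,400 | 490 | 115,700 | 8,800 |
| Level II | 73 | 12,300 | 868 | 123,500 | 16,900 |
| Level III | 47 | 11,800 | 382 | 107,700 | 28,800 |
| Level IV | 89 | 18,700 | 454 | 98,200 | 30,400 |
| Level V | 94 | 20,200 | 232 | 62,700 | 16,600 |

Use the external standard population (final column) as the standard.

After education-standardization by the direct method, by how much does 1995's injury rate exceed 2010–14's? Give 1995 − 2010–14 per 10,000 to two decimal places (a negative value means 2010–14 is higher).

3.02

Education-specific rates per 10,000 for 1995: 61.21, 59.35, 39.83, 47.59, 46.53.
For 2010–14: 42.35, 70.28, 35.47, 46.23, 37.00.
Standard total = 101,500; weights = 0.0867, 0.1665, 0.2837, 0.2995, 0.1635.
1995: 0.0867×61.21 + 0.1665×59.35 + 0.2837×39.83 + 0.2995×47.59 + 0.1635×46.53 = 48.3560 per 10,000.
2010–14: 0.0867×42.35 + 0.1665×70.28 + 0.2837×35.47 + 0.2995×46.23 + 0.1635×37.00 = 45.3366 per 10,000.
Difference = 48.3560 − 45.3366 = 3.0194.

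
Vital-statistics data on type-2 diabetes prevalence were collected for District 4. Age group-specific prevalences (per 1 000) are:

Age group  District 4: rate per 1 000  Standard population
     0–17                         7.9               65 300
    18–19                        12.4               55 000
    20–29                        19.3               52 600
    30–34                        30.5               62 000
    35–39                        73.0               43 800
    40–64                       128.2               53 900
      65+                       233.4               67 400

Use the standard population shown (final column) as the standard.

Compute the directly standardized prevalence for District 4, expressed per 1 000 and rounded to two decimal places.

Standard total = 400 000; weights = 0.1633, 0.1375, 0.1315, 0.1550, 0.1095, 0.1348, 0.1685.
Standardized rate: 0.1633×7.9 + 0.1375×12.4 + 0.1315×19.3 + 0.1550×30.5 + 0.1095×73.0 + 0.1348×128.2 + 0.1685×233.4 = 74.8565 per 1 000.

74.86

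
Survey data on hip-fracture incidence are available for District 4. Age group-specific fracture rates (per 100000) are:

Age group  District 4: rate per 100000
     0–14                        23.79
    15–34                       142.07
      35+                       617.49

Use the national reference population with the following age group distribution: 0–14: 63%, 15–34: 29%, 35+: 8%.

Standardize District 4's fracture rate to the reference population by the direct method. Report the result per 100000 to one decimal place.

Standard weights: 0.63, 0.29, 0.08.
Standardized rate: 0.6300×23.79 + 0.2900×142.07 + 0.0800×617.49 = 105.5872 per 100000.

105.6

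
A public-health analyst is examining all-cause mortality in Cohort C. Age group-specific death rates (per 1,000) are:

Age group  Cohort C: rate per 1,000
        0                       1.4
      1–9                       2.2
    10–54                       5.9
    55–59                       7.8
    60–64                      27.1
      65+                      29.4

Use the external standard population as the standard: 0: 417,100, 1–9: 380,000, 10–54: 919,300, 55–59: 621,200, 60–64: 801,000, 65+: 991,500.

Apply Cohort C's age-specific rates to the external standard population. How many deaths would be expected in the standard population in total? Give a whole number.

Expected deaths = Σ (standard pop × age-specific rate ÷ 1,000)
= 417,100×1.4/1,000 + 380,000×2.2/1,000 + 919,300×5.9/1,000 + 621,200×7.8/1,000 + 801,000×27.1/1,000 + 991,500×29.4/1,000
= 583.94 + 836.00 + 5423.87 + 4845.36 + 21707.10 + 29150.10 = 62546.37.

62546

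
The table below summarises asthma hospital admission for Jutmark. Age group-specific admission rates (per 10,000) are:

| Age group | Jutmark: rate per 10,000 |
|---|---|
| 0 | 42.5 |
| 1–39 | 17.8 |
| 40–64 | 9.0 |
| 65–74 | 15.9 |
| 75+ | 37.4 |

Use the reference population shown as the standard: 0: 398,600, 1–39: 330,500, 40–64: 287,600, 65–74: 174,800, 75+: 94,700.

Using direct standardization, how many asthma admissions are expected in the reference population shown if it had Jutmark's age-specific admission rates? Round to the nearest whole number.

Expected asthma admissions = Σ (standard pop × age-specific rate ÷ 10,000)
= 398,600×42.5/10,000 + 330,500×17.8/10,000 + 287,600×9.0/10,000 + 174,800×15.9/10,000 + 94,700×37.4/10,000
= 1694.05 + 588.29 + 258.84 + 277.93 + 354.18 = 3173.29.

3173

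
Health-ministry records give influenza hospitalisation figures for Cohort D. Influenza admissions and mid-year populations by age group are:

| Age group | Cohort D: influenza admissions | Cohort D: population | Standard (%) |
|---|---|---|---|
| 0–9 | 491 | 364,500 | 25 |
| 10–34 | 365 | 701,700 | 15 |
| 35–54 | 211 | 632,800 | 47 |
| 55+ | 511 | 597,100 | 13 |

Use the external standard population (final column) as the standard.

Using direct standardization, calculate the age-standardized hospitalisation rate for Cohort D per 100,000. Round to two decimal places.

68.28

Age-specific rates per 100,000 for Cohort D: 134.71, 52.02, 33.34, 85.58.
Standard weights: 0.25, 0.15, 0.47, 0.13.
Standardized rate: 0.2500×134.71 + 0.1500×52.02 + 0.4700×33.34 + 0.1300×85.58 = 68.2758 per 100,000.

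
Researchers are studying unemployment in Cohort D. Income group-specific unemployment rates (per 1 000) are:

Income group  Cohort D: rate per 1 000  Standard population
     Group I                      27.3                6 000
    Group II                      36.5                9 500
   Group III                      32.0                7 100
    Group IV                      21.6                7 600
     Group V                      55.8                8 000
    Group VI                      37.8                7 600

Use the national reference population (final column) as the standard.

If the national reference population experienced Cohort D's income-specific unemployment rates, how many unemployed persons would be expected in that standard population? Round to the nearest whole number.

Expected unemployed persons = Σ (standard pop × income-specific rate ÷ 1 000)
= 6 000×27.3/1 000 + 9 500×36.5/1 000 + 7 100×32.0/1 000 + 7 600×21.6/1 000 + 8 000×55.8/1 000 + 7 600×37.8/1 000
= 163.80 + 346.75 + 227.20 + 164.16 + 446.40 + 287.28 = 1635.59.

1636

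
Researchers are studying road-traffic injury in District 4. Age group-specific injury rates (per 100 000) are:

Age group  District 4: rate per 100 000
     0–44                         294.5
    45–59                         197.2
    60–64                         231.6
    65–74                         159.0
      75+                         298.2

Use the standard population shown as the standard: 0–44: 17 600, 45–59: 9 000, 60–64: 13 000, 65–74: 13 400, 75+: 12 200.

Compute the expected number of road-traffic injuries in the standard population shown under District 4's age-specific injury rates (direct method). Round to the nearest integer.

Expected road-traffic injuries = Σ (standard pop × age-specific rate ÷ 100 000)
= 17 600×294.5/100 000 + 9 000×197.2/100 000 + 13 000×231.6/100 000 + 13 400×159.0/100 000 + 12 200×298.2/100 000
= 51.83 + 17.75 + 30.11 + 21.31 + 36.38 = 157.37.

157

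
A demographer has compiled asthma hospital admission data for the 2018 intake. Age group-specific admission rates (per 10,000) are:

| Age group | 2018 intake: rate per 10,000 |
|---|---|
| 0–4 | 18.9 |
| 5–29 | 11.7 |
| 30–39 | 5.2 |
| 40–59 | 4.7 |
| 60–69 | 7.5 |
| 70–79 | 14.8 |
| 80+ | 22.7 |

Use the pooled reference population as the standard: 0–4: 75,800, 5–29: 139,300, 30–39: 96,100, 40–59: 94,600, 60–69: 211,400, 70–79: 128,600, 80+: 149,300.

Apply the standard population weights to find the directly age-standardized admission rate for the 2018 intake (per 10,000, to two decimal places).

Standard total = 895,100; weights = 0.0847, 0.1556, 0.1074, 0.1057, 0.2362, 0.1437, 0.1668.
Standardized rate: 0.0847×18.9 + 0.1556×11.7 + 0.1074×5.2 + 0.1057×4.7 + 0.2362×7.5 + 0.1437×14.8 + 0.1668×22.7 = 12.1603 per 10,000.

12.16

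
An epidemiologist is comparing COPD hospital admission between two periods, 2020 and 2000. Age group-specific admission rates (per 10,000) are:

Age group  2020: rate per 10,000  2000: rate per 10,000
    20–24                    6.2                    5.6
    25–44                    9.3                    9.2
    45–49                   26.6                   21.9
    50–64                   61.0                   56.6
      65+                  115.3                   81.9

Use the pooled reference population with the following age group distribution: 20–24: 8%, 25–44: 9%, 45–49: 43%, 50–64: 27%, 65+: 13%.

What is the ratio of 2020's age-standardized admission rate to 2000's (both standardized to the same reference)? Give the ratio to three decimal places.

1.208

Standard weights: 0.08, 0.09, 0.43, 0.27, 0.13.
2020: 0.0800×6.2 + 0.0900×9.3 + 0.4300×26.6 + 0.2700×61.0 + 0.1300×115.3 = 44.2300 per 10,000.
2000: 0.0800×5.6 + 0.0900×9.2 + 0.4300×21.9 + 0.2700×56.6 + 0.1300×81.9 = 36.6220 per 10,000.
Ratio = 44.2300 ÷ 36.6220 = 1.20774.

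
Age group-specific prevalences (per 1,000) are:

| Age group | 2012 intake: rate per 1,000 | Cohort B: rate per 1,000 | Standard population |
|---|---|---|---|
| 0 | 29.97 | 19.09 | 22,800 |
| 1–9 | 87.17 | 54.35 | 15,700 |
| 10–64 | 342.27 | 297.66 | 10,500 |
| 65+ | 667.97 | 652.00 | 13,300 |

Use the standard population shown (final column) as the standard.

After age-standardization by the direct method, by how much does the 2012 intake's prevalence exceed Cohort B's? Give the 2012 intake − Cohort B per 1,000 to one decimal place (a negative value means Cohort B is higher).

23.2

Standard total = 62,300; weights = 0.3660, 0.2520, 0.1685, 0.2135.
The 2012 intake: 0.3660×29.97 + 0.2520×87.17 + 0.1685×342.27 + 0.2135×667.97 = 233.2218 per 1,000.
Cohort B: 0.3660×19.09 + 0.2520×54.35 + 0.1685×297.66 + 0.2135×652.00 = 210.0414 per 1,000.
Difference = 233.2218 − 210.0414 = 23.1805.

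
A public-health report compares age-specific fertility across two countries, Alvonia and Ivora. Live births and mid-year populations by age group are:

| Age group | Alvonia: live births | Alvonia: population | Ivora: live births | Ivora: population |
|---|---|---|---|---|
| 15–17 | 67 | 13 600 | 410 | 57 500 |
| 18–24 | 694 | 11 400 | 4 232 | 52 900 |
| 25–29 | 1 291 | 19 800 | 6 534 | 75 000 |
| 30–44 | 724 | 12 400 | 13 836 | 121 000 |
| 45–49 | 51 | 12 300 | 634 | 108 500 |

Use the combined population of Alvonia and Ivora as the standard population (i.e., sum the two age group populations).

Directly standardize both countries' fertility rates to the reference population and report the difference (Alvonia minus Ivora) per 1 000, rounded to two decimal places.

-22.99

Age-specific rates per 1 000 for Alvonia: 4.926, 60.877, 65.202, 58.387, 4.146.
For Ivora: 7.130, 80.000, 87.120, 114.347, 5.843.
Combined standard total = 484 400; weights = 0.1468, 0.1327, 0.1957, 0.2754, 0.2494.
Alvonia: 0.1468×4.926 + 0.1327×60.877 + 0.1957×65.202 + 0.2754×58.387 + 0.2494×4.146 = 38.6778 per 1 000.
Ivora: 0.1468×7.130 + 0.1327×80.000 + 0.1957×87.120 + 0.2754×114.347 + 0.2494×5.843 = 61.6634 per 1 000.
Difference = 38.6778 − 61.6634 = -22.9855.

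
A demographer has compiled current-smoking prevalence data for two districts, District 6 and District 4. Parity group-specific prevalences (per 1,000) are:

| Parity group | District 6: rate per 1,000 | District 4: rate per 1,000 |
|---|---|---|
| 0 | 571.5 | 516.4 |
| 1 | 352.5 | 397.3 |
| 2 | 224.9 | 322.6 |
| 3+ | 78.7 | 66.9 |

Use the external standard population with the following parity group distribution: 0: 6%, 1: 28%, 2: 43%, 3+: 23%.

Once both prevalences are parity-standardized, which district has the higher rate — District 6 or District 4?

Standard weights: 0.06, 0.28, 0.43, 0.23.
District 6: 0.0600×571.5 + 0.2800×352.5 + 0.4300×224.9 + 0.2300×78.7 = 247.7980 per 1,000.
District 4: 0.0600×516.4 + 0.2800×397.3 + 0.4300×322.6 + 0.2300×66.9 = 296.3330 per 1,000.

District 4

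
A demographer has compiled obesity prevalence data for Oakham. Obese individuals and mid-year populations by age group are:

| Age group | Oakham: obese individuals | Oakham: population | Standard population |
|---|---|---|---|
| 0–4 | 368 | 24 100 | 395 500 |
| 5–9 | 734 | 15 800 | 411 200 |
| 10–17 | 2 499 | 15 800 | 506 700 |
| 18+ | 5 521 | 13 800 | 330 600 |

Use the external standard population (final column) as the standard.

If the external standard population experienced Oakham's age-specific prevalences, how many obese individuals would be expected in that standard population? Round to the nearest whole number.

Age-specific rates per 1 000 for Oakham: 15.270, 46.456, 158.165, 400.072.
Expected obese individuals = Σ (standard pop × age-specific rate ÷ 1 000)
= 395 500×15.270/1 000 + 411 200×46.456/1 000 + 506 700×158.165/1 000 + 330 600×400.072/1 000
= 6039.17 + 19102.58 + 80141.98 + 132263.96 = 237547.69.

237548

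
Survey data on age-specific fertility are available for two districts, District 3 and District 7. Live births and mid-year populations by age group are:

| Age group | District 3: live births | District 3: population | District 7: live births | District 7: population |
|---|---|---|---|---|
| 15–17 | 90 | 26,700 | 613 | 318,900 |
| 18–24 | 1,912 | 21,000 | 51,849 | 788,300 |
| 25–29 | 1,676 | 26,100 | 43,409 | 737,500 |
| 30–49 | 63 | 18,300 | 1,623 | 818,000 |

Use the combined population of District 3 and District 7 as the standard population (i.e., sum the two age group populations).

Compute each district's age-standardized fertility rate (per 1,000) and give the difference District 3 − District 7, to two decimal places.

9.53

Age-specific rates per 1,000 for District 3: 3.371, 91.048, 64.215, 3.443.
For District 7: 1.922, 65.773, 58.860, 1.984.
Combined standard total = 2,754,800; weights = 0.1255, 0.2938, 0.2772, 0.3036.
District 3: 0.1255×3.371 + 0.2938×91.048 + 0.2772×64.215 + 0.3036×3.443 = 46.0153 per 1,000.
District 7: 0.1255×1.922 + 0.2938×65.773 + 0.2772×58.860 + 0.3036×1.984 = 36.4815 per 1,000.
Difference = 46.0153 − 36.4815 = 9.5339.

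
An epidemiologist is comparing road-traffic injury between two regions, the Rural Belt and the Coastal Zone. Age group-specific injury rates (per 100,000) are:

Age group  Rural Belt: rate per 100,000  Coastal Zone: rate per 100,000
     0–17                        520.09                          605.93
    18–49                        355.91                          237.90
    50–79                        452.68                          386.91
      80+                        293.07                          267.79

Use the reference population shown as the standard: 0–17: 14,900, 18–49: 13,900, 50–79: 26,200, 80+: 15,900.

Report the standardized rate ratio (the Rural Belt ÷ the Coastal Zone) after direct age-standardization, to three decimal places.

Standard total = 70,900; weights = 0.2102, 0.1961, 0.3695, 0.2243.
The Rural Belt: 0.2102×520.09 + 0.1961×355.91 + 0.3695×452.68 + 0.2243×293.07 = 412.0807 per 100,000.
The Coastal Zone: 0.2102×605.93 + 0.1961×237.90 + 0.3695×386.91 + 0.2243×267.79 = 377.0109 per 100,000.
Ratio = 412.0807 ÷ 377.0109 = 1.09302.

1.093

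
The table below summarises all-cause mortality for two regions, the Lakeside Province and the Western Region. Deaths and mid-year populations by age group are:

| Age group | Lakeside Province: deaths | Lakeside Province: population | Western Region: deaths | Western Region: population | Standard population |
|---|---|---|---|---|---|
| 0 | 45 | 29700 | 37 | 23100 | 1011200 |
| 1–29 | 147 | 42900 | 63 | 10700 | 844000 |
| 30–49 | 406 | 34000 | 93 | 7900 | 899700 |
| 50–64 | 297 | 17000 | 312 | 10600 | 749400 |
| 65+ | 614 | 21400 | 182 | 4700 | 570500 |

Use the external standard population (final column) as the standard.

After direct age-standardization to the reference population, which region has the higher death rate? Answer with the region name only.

Age-specific rates per 100000 for the Lakeside Province: 151.52, 342.66, 1194.12, 1747.06, 2869.16.
For the Western Region: 160.17, 588.79, 1177.22, 2943.40, 3872.34.
Standard total = 4074800; weights = 0.2482, 0.2071, 0.2208, 0.1839, 0.1400.
The Lakeside Province: 0.2482×151.52 + 0.2071×342.66 + 0.2208×1194.12 + 0.1839×1747.06 + 0.1400×2869.16 = 1095.2350 per 100000.
The Western Region: 0.2482×160.17 + 0.2071×588.79 + 0.2208×1177.22 + 0.1839×2943.40 + 0.1400×3872.34 = 1505.1030 per 100000.

Western Region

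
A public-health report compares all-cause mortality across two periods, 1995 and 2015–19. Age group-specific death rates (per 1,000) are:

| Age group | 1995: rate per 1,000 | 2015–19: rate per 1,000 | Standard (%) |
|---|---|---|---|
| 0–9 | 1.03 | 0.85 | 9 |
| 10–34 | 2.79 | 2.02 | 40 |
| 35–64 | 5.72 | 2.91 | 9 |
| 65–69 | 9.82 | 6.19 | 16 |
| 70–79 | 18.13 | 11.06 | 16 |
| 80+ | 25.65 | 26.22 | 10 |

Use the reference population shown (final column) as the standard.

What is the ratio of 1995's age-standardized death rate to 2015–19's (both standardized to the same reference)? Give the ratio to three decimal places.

1.342

Standard weights: 0.09, 0.40, 0.09, 0.16, 0.16, 0.10.
1995: 0.0900×1.03 + 0.4000×2.79 + 0.0900×5.72 + 0.1600×9.82 + 0.1600×18.13 + 0.1000×25.65 = 8.7605 per 1,000.
2015–19: 0.0900×0.85 + 0.4000×2.02 + 0.0900×2.91 + 0.1600×6.19 + 0.1600×11.06 + 0.1000×26.22 = 6.5284 per 1,000.
Ratio = 8.7605 ÷ 6.5284 = 1.34191.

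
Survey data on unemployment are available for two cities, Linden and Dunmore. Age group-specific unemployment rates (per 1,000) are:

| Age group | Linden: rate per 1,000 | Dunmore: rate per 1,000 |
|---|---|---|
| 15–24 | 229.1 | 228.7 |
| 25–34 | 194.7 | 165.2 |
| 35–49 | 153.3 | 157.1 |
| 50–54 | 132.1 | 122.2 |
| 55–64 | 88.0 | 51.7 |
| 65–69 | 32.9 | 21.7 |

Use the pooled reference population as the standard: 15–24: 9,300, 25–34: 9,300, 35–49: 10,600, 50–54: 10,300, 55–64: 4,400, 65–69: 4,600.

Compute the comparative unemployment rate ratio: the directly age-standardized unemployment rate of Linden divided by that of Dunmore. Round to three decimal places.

Standard total = 48,500; weights = 0.1918, 0.1918, 0.2186, 0.2124, 0.0907, 0.0948.
Linden: 0.1918×229.1 + 0.1918×194.7 + 0.2186×153.3 + 0.2124×132.1 + 0.0907×88.0 + 0.0948×32.9 = 153.9276 per 1,000.
Dunmore: 0.1918×228.7 + 0.1918×165.2 + 0.2186×157.1 + 0.2124×122.2 + 0.0907×51.7 + 0.0948×21.7 = 142.5668 per 1,000.
Ratio = 153.9276 ÷ 142.5668 = 1.07969.

1.080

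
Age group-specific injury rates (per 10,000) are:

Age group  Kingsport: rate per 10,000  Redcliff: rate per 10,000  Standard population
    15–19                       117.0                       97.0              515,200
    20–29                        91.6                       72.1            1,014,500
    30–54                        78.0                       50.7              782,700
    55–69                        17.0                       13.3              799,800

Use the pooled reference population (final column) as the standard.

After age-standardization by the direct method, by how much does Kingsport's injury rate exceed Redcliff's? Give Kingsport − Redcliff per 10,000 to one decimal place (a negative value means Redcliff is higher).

Standard total = 3,112,200; weights = 0.1655, 0.3260, 0.2515, 0.2570.
Kingsport: 0.1655×117.0 + 0.3260×91.6 + 0.2515×78.0 + 0.2570×17.0 = 73.2131 per 10,000.
Redcliff: 0.1655×97.0 + 0.3260×72.1 + 0.2515×50.7 + 0.2570×13.3 = 55.7291 per 10,000.
Difference = 73.2131 − 55.7291 = 17.4840.

17.5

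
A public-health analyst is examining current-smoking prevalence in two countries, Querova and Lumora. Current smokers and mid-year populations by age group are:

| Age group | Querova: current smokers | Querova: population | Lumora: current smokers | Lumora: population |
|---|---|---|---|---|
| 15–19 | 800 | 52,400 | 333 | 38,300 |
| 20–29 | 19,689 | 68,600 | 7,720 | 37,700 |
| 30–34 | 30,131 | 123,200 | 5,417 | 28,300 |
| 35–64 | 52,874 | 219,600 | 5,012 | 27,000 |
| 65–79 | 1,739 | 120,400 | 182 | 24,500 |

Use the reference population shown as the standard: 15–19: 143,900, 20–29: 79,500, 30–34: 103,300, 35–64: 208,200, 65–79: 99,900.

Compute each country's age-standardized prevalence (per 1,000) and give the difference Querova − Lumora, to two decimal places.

39.63

Age-specific rates per 1,000 for Querova: 15.267, 287.012, 244.570, 240.774, 14.444.
For Lumora: 8.695, 204.775, 191.413, 185.630, 7.429.
Standard total = 634,800; weights = 0.2267, 0.1252, 0.1627, 0.3280, 0.1574.
Querova: 0.2267×15.267 + 0.1252×287.012 + 0.1627×244.570 + 0.3280×240.774 + 0.1574×14.444 = 160.4450 per 1,000.
Lumora: 0.2267×8.695 + 0.1252×204.775 + 0.1627×191.413 + 0.3280×185.630 + 0.1574×7.429 = 120.8159 per 1,000.
Difference = 160.4450 − 120.8159 = 39.6292.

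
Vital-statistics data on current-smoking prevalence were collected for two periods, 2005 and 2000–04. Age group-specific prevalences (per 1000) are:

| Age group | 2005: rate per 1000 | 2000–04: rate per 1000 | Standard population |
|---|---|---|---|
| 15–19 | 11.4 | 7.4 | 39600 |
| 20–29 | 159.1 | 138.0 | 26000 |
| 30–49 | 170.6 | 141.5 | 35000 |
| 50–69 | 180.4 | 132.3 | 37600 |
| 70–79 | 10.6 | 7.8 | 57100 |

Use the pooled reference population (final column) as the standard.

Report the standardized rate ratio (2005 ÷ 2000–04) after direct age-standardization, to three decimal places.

1.259

Standard total = 195300; weights = 0.2028, 0.1331, 0.1792, 0.1925, 0.2924.
2005: 0.2028×11.4 + 0.1331×159.1 + 0.1792×170.6 + 0.1925×180.4 + 0.2924×10.6 = 91.8963 per 1000.
2000–04: 0.2028×7.4 + 0.1331×138.0 + 0.1792×141.5 + 0.1925×132.3 + 0.2924×7.8 = 72.9821 per 1000.
Ratio = 91.8963 ÷ 72.9821 = 1.25916.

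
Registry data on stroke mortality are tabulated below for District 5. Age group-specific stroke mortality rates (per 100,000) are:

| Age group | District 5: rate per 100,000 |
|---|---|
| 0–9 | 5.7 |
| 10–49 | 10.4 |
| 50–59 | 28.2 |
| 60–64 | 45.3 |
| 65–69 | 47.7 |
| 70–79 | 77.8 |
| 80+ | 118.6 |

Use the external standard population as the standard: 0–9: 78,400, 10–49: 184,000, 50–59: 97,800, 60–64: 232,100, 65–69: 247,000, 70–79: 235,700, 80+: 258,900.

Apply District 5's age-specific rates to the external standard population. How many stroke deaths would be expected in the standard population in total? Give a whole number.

Expected stroke deaths = Σ (standard pop × age-specific rate ÷ 100,000)
= 78,400×5.7/100,000 + 184,000×10.4/100,000 + 97,800×28.2/100,000 + 232,100×45.3/100,000 + 247,000×47.7/100,000 + 235,700×77.8/100,000 + 258,900×118.6/100,000
= 4.47 + 19.14 + 27.58 + 105.14 + 117.82 + 183.37 + 307.06 = 764.57.

765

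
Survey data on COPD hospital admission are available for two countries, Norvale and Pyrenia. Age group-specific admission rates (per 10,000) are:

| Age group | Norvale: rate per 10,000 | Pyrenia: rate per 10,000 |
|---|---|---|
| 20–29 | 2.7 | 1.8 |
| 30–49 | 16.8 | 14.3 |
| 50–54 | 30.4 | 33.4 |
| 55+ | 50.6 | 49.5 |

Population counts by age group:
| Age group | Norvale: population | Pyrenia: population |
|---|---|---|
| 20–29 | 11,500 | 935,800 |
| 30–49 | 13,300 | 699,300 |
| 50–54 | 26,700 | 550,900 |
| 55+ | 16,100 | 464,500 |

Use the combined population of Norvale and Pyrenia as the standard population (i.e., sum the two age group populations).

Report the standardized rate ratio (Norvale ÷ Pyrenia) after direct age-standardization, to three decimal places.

Combined standard total = 2,718,100; weights = 0.3485, 0.2622, 0.2125, 0.1768.
Norvale: 0.3485×2.7 + 0.2622×16.8 + 0.2125×30.4 + 0.1768×50.6 = 20.7523 per 10,000.
Pyrenia: 0.3485×1.8 + 0.2622×14.3 + 0.2125×33.4 + 0.1768×49.5 = 20.2262 per 10,000.
Ratio = 20.7523 ÷ 20.2262 = 1.02601.

1.026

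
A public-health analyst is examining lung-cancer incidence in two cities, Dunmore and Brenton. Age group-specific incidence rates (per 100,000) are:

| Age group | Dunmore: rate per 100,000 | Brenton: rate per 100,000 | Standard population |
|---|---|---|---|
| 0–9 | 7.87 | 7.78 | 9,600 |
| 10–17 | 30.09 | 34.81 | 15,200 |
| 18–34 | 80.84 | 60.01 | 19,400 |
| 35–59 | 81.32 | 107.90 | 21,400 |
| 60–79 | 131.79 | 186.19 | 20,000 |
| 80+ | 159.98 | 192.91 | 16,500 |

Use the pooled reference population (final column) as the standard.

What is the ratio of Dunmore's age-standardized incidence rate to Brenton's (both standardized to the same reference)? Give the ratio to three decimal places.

Standard total = 102,100; weights = 0.0940, 0.1489, 0.1900, 0.2096, 0.1959, 0.1616.
Dunmore: 0.0940×7.87 + 0.1489×30.09 + 0.1900×80.84 + 0.2096×81.32 + 0.1959×131.79 + 0.1616×159.98 = 89.2942 per 100,000.
Brenton: 0.0940×7.78 + 0.1489×34.81 + 0.1900×60.01 + 0.2096×107.90 + 0.1959×186.19 + 0.1616×192.91 = 107.5795 per 100,000.
Ratio = 89.2942 ÷ 107.5795 = 0.83003.

0.830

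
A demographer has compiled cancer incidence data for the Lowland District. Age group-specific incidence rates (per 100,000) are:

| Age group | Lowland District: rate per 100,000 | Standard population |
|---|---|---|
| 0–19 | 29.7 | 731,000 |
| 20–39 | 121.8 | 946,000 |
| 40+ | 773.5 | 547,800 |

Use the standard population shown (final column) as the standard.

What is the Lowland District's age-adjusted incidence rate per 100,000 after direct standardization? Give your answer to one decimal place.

252.0

Standard total = 2,224,800; weights = 0.3286, 0.4252, 0.2462.
Standardized rate: 0.3286×29.7 + 0.4252×121.8 + 0.2462×773.5 = 252.0032 per 100,000.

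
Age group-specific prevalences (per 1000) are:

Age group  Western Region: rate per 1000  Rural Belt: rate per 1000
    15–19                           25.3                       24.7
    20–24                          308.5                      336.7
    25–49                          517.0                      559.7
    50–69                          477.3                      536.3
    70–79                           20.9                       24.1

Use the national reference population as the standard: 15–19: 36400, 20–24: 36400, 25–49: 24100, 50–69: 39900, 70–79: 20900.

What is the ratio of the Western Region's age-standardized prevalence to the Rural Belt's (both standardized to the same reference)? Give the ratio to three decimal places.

Standard total = 157700; weights = 0.2308, 0.2308, 0.1528, 0.2530, 0.1325.
The Western Region: 0.2308×25.3 + 0.2308×308.5 + 0.1528×517.0 + 0.2530×477.3 + 0.1325×20.9 = 279.5885 per 1000.
The Rural Belt: 0.2308×24.7 + 0.2308×336.7 + 0.1528×559.7 + 0.2530×536.3 + 0.1325×24.1 = 307.8363 per 1000.
Ratio = 279.5885 ÷ 307.8363 = 0.90824.

0.908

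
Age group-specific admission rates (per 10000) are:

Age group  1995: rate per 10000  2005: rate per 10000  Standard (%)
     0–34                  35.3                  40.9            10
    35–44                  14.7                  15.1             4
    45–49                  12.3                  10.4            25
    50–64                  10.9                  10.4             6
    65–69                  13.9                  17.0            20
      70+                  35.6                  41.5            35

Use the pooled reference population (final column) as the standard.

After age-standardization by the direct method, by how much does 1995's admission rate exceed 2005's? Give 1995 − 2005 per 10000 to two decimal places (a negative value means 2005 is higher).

-2.76

Standard weights: 0.10, 0.04, 0.25, 0.06, 0.20, 0.35.
1995: 0.1000×35.3 + 0.0400×14.7 + 0.2500×12.3 + 0.0600×10.9 + 0.2000×13.9 + 0.3500×35.6 = 23.0870 per 10000.
2005: 0.1000×40.9 + 0.0400×15.1 + 0.2500×10.4 + 0.0600×10.4 + 0.2000×17.0 + 0.3500×41.5 = 25.8430 per 10000.
Difference = 23.0870 − 25.8430 = -2.7560.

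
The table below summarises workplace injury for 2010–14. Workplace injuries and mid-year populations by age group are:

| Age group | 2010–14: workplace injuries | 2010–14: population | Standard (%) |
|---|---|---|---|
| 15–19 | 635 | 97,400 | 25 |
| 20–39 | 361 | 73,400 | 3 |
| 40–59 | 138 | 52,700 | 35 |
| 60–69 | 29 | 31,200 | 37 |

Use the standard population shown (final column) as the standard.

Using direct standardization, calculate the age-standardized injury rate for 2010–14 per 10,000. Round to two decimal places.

Age-specific rates per 10,000 for 2010–14: 65.20, 49.18, 26.19, 9.29.
Standard weights: 0.25, 0.03, 0.35, 0.37.
Standardized rate: 0.2500×65.20 + 0.0300×49.18 + 0.3500×26.19 + 0.3700×9.29 = 30.3784 per 10,000.

30.38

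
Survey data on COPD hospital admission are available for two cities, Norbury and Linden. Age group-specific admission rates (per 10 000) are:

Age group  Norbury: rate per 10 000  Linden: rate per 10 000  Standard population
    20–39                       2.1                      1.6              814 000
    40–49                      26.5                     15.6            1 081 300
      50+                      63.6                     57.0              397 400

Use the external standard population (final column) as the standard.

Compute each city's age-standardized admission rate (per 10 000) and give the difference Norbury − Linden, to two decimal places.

Standard total = 2 292 700; weights = 0.3550, 0.4716, 0.1733.
Norbury: 0.3550×2.1 + 0.4716×26.5 + 0.1733×63.6 = 24.2677 per 10 000.
Linden: 0.3550×1.6 + 0.4716×15.6 + 0.1733×57.0 = 17.8054 per 10 000.
Difference = 24.2677 − 17.8054 = 6.4623.

6.46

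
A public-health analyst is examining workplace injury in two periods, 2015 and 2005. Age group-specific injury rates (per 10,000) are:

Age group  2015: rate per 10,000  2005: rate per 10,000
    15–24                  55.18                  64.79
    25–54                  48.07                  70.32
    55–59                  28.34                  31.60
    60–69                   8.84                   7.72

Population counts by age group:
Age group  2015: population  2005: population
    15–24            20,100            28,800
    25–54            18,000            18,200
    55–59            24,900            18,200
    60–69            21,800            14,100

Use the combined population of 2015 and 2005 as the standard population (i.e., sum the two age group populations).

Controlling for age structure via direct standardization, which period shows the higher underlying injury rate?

2005

Combined standard total = 164,100; weights = 0.2980, 0.2206, 0.2626, 0.2188.
2015: 0.2980×55.18 + 0.2206×48.07 + 0.2626×28.34 + 0.2188×8.84 = 36.4244 per 10,000.
2005: 0.2980×64.79 + 0.2206×70.32 + 0.2626×31.60 + 0.2188×7.72 = 44.8076 per 10,000.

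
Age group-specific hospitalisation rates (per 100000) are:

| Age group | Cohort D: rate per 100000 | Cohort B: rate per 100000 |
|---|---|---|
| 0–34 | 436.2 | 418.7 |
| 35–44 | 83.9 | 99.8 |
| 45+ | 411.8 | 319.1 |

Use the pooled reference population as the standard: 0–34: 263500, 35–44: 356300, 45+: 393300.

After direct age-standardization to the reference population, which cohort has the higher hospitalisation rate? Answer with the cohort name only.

Standard total = 1013100; weights = 0.2601, 0.3517, 0.3882.
Cohort D: 0.2601×436.2 + 0.3517×83.9 + 0.3882×411.8 = 302.8262 per 100000.
Cohort B: 0.2601×418.7 + 0.3517×99.8 + 0.3882×319.1 = 267.8790 per 100000.

Cohort D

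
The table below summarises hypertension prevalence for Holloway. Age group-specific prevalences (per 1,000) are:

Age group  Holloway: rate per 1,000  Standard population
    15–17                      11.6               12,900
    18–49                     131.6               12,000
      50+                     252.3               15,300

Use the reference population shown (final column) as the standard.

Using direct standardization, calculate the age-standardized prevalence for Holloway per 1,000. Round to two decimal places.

139.03

Standard total = 40,200; weights = 0.3209, 0.2985, 0.3806.
Standardized rate: 0.3209×11.6 + 0.2985×131.6 + 0.3806×252.3 = 139.0306 per 1,000.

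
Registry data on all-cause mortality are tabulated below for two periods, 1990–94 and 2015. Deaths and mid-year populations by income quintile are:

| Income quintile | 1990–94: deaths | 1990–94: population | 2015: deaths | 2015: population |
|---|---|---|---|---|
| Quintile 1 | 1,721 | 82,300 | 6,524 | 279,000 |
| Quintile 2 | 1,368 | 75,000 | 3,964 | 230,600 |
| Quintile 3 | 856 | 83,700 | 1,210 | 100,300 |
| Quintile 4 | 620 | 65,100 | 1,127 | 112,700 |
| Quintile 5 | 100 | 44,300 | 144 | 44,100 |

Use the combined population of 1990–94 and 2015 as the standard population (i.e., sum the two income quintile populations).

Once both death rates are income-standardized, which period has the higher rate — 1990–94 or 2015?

2015

Income-specific rates per 1,000 for 1990–94: 20.911, 18.240, 10.227, 9.524, 2.257.
For 2015: 23.384, 17.190, 12.064, 10.000, 3.265.
Combined standard total = 1,117,100; weights = 0.3234, 0.2736, 0.1647, 0.1592, 0.0791.
1990–94: 0.3234×20.911 + 0.2736×18.240 + 0.1647×10.227 + 0.1592×9.524 + 0.0791×2.257 = 15.1321 per 1,000.
2015: 0.3234×23.384 + 0.2736×17.190 + 0.1647×12.064 + 0.1592×10.000 + 0.0791×3.265 = 16.1025 per 1,000.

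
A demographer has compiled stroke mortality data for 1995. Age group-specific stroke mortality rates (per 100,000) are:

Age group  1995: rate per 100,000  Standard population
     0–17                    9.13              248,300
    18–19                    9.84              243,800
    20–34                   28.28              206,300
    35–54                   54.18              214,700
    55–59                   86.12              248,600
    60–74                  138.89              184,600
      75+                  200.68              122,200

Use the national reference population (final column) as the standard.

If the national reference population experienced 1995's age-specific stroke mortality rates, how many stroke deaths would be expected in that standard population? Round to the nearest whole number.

937

Expected stroke deaths = Σ (standard pop × age-specific rate ÷ 100,000)
= 248,300×9.13/100,000 + 243,800×9.84/100,000 + 206,300×28.28/100,000 + 214,700×54.18/100,000 + 248,600×86.12/100,000 + 184,600×138.89/100,000 + 122,200×200.68/100,000
= 22.67 + 23.99 + 58.34 + 116.32 + 214.09 + 256.39 + 245.23 = 937.04.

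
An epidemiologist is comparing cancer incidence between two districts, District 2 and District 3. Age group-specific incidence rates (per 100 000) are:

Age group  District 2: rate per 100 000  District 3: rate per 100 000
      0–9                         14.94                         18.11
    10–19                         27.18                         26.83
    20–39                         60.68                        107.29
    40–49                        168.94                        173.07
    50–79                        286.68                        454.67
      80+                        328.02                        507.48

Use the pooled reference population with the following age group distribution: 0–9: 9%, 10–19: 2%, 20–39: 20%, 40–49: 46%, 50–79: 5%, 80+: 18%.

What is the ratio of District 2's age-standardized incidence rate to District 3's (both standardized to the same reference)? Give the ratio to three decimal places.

Standard weights: 0.09, 0.02, 0.20, 0.46, 0.05, 0.18.
District 2: 0.0900×14.94 + 0.0200×27.18 + 0.2000×60.68 + 0.4600×168.94 + 0.0500×286.68 + 0.1800×328.02 = 165.1142 per 100 000.
District 3: 0.0900×18.11 + 0.0200×26.83 + 0.2000×107.29 + 0.4600×173.07 + 0.0500×454.67 + 0.1800×507.48 = 217.3166 per 100 000.
Ratio = 165.1142 ÷ 217.3166 = 0.75979.

0.760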